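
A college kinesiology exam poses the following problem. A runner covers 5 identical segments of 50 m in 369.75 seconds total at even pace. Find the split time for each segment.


Split time = total_time / n_laps = 369.75 / 5
Split time = 73.95 s per lap

73.95 s


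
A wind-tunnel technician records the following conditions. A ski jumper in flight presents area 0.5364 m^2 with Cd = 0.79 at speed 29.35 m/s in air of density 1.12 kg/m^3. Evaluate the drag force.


Fd = 0.5 * Cd * rho * A * v^2
Fd = 0.5 * 0.79 * 1.12 * 0.5364 * 29.35^2
v^2 = 861.4225
Fd = 0.5 * 0.79 * 1.12 * 0.5364 * 861.4225 = 204.4185 N

204.4185 N


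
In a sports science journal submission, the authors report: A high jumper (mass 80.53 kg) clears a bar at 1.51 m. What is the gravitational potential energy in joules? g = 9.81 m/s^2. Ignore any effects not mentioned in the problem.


PE = m * g * h
PE = 80.53 * 9.81 * 1.51
PE = 789.9993 * 1.51 = 1192.8989 J

1192.8989 J


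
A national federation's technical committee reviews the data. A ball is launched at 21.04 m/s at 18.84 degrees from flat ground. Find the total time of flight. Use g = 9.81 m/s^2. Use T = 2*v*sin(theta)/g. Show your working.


T = 2*v*sin(theta)/g
sin(theta) = sin(18.84 deg) = 0.3229
T = 2*21.04*0.3229 / 9.81
T = 13.5887 / 9.81 = 1.3852 s

1.3852 s


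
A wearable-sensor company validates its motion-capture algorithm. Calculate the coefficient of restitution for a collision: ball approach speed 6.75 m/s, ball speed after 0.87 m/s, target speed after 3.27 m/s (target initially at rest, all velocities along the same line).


e = (v2_after - v1_after) / (v1_before - v2_before)
Numerator = 3.27 - 0.87 = 2.4
Denominator = 6.75 - 0 = 6.75
e = 2.4 / 6.75 = 0.3556

0.3556


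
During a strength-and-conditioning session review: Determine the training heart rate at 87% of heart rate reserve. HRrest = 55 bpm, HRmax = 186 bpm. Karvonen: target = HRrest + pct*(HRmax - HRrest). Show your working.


Target = HRrest + pct*(HRmax - HRrest)
Heart rate reserve = HRmax - HRrest = 186 - 55 = 131 bpm
Fraction = 87% = 0.87
Target = 55 + 0.87 * 131
Target = 55 + 113.97 = 168.97 bpm

168.97 bpm


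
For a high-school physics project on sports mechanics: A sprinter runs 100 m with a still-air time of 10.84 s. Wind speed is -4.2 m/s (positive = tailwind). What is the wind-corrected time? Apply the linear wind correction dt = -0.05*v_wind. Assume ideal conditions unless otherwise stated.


dt = -0.05 * v_wind = -0.05 * -4.2 = 0.21 s
t_corrected = t_still + dt = 10.84 + (0.21)
t_corrected = 11.05 s

11.05 s


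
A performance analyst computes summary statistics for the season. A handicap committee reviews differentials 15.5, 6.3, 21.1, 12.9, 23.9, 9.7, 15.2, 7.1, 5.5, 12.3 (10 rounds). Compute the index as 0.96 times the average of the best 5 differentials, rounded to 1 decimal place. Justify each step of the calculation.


All differentials: 15.5, 6.3, 21.1, 12.9, 23.9, 9.7, 15.2, 7.1, 5.5, 12.3
Sorted: 5.5, 6.3, 7.1, 9.7, 12.3, 12.9, 15.2, 15.5, 21.1, 23.9
Best 5: 5.5, 6.3, 7.1, 9.7, 12.3
Average of best = 40.9 / 5 = 8.18
Raw index = 8.18 * 0.96 = 7.8528
Handicap index = round(7.8528, 1) = 7.9

7.9


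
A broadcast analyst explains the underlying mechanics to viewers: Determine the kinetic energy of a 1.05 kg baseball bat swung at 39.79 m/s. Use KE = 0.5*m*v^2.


KE = 0.5 * m * v^2
KE = 0.5 * 1.05 * 39.79^2
KE = 0.5 * 1.05 * 1583.2441 = 831.2032 J

831.2032 J


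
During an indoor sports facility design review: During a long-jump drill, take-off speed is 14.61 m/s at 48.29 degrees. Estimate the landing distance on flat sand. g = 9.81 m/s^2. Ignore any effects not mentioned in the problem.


R = v^2 * sin(2*theta) / g
Convert angle to radians: theta = 48.29 deg = 0.8428 rad
sin(2*theta) = sin(1.6856) = 0.9934
R = 14.61^2 * 0.9934 / 9.81
R = 213.4521 * 0.9934 / 9.81 = 21.6153 m

21.6153 m


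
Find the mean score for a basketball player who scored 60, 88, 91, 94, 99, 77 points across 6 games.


Average = sum / n
Sum = 509
Average = 509 / 6 = 84.8333

84.8333


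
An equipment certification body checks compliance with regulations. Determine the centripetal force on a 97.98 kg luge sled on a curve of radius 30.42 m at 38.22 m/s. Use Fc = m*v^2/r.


Fc = m * v^2 / r
v^2 = 38.22^2 = 1460.7684
Fc = 97.98 * 1460.7684 / 30.42
Fc = 143126.0878 / 30.42 = 4704.9996 N

4704.9996 N


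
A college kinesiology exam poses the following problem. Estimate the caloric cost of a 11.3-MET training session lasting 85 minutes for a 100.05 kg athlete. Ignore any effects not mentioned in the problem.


kcal = MET * mass * time_hr
Convert time: 85 min = 1.4167 hr
kcal = 11.3 * 100.05 * 1.4167
kcal = 1601.6338 kcal

1601.6338 kcal


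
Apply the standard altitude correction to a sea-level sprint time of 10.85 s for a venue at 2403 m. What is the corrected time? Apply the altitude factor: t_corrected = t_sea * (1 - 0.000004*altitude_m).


Correction factor = 1 - 0.000004 * 2403 = 0.990388
t_corrected = t_sea * factor = 10.85 * 0.990388
t_corrected = 10.7457 s

10.7457 s


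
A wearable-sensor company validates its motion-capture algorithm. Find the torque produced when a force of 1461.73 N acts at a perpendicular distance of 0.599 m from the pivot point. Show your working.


tau = F * d
tau = 1461.73 * 0.599
tau = 875.5763 N*m

875.5763 N*m


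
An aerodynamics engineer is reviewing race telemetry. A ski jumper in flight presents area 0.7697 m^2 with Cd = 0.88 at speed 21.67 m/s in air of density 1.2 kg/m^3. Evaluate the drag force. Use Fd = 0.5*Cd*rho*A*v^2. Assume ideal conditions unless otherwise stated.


Fd = 0.5 * Cd * rho * A * v^2
Fd = 0.5 * 0.88 * 1.2 * 0.7697 * 21.67^2
v^2 = 469.5889
Fd = 0.5 * 0.88 * 1.2 * 0.7697 * 469.5889 = 190.8417 N

190.8417 N


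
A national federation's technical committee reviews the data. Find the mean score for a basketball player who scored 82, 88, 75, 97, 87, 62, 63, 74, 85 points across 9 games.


Average = sum / n
Sum = 713
Average = 713 / 9 = 79.2222

79.2222


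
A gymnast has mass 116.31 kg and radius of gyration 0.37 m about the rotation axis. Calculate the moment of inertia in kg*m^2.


I = m * k^2
I = 116.31 * 0.37^2
I = 116.31 * 0.1369 = 15.9228 kg*m^2

15.9228 kg*m^2


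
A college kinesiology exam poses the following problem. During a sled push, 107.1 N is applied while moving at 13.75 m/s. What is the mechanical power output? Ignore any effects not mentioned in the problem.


P = F * v
P = 107.1 * 13.75
P = 1472.625 W

1472.625 W


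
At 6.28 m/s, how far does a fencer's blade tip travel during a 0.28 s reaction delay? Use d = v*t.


d = v * t
d = 6.28 * 0.28
d = 1.7584 m

1.7584 m


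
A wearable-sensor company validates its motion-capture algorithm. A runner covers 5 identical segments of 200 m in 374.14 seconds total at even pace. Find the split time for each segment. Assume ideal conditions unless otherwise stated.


Split time = total_time / n_laps = 374.14 / 5
Split time = 74.828 s per lap

74.828 s


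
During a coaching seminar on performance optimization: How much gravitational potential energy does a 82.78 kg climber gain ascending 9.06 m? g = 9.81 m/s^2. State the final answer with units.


PE = m * g * h
PE = 82.78 * 9.81 * 9.06
PE = 812.0718 * 9.06 = 7357.3705 J

7357.3705 J


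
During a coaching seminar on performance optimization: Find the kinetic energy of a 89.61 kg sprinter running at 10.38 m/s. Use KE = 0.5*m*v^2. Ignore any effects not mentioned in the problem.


KE = 0.5 * m * v^2
KE = 0.5 * 89.61 * 10.38^2
KE = 0.5 * 89.61 * 107.7444 = 4827.4878 J

4827.4878 J


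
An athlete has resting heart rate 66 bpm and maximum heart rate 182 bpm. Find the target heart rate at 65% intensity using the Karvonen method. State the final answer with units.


Target = HRrest + pct*(HRmax - HRrest)
Heart rate reserve = HRmax - HRrest = 182 - 66 = 116 bpm
Fraction = 65% = 0.65
Target = 66 + 0.65 * 116
Target = 66 + 75.4 = 141.4 bpm

141.4 bpm


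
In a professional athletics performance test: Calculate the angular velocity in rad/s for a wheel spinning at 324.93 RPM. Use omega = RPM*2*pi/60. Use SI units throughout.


omega = RPM * 2 * pi / 60
omega = 324.93 * 2 * 3.14159 / 60
omega = 2041.5954 / 60 = 34.0266 rad/s

34.0266 rad/s


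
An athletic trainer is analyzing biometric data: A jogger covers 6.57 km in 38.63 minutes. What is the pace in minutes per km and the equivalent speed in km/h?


Pace = time / distance = 38.63 min / 6.57 km = 5.8798 min/km
Speed = distance / time_in_hours = 6.57 / 0.6438 hr
Speed = 10.2045 km/h

5.8798 min/km, 10.2045 km/h


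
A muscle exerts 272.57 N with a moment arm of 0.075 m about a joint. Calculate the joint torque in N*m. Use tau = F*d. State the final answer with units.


tau = F * d
tau = 272.57 * 0.075
tau = 20.4428 N*m

20.4428 N*m


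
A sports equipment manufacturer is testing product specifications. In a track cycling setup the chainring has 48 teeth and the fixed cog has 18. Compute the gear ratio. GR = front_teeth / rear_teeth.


GR = front_teeth / rear_teeth
GR = 48 / 18
GR = 2.6667

2.6667


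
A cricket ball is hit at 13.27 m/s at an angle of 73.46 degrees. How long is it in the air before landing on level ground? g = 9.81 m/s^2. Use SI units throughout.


T = 2*v*sin(theta)/g
sin(theta) = sin(73.46 deg) = 0.9586
T = 2*13.27*0.9586 / 9.81
T = 25.4418 / 9.81 = 2.5935 s

2.5935 s


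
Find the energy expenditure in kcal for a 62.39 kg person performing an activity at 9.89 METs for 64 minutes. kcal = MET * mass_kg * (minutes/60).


kcal = MET * mass * time_hr
Convert time: 64 min = 1.0667 hr
kcal = 9.89 * 62.39 * 1.0667
kcal = 658.1729 kcal

658.1729 kcal


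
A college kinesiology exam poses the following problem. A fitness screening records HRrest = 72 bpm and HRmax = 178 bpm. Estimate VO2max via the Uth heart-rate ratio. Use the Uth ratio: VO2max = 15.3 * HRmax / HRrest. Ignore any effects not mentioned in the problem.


VO2max = 15.3 * HRmax / HRrest
VO2max = 15.3 * 178 / 72
VO2max = 2723.4 / 72 = 37.825 mL/kg/min

37.825 mL/kg/min


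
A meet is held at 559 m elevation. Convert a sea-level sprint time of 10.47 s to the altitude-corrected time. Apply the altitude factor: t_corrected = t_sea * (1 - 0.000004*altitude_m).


Correction factor = 1 - 0.000004 * 559 = 0.997764
t_corrected = t_sea * factor = 10.47 * 0.997764
t_corrected = 10.4466 s

10.4466 s


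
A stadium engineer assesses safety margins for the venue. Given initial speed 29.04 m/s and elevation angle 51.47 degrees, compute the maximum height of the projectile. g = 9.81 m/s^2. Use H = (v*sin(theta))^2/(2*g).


H = (v*sin(theta))^2 / (2*g)
vy = v*sin(theta) = 29.04 * sin(51.47 deg) = 22.7175 m/s
H = vy^2 / (2*g) = 516.0835 / (2*9.81)
H = 516.0835 / 19.62 = 26.304 m

26.304 m


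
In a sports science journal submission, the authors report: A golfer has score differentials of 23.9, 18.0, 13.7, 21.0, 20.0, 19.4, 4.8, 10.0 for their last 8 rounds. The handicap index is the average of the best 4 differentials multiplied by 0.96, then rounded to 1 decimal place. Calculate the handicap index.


All differentials: 23.9, 18.0, 13.7, 21.0, 20.0, 19.4, 4.8, 10.0
Sorted: 4.8, 10.0, 13.7, 18.0, 19.4, 20.0, 21.0, 23.9
Best 4: 4.8, 10.0, 13.7, 18.0
Average of best = 46.5 / 4 = 11.625
Raw index = 11.625 * 0.96 = 11.16
Handicap index = round(11.16, 1) = 11.2

11.2


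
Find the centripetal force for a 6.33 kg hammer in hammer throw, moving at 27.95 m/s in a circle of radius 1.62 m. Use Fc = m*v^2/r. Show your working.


Fc = m * v^2 / r
v^2 = 27.95^2 = 781.2025
Fc = 6.33 * 781.2025 / 1.62
Fc = 4945.0118 / 1.62 = 3052.4764 N

3052.4764 N


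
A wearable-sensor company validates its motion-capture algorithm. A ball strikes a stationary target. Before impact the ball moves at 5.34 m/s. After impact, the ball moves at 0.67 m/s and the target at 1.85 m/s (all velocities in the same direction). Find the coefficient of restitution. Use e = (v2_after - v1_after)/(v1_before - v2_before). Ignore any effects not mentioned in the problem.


e = (v2_after - v1_after) / (v1_before - v2_before)
Numerator = 1.85 - 0.67 = 1.18
Denominator = 5.34 - 0 = 5.34
e = 1.18 / 5.34 = 0.221

0.221


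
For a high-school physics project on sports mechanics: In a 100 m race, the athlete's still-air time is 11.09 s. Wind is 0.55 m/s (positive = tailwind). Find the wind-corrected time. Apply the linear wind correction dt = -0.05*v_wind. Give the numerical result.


dt = -0.05 * v_wind = -0.05 * 0.55 = -0.0275 s
t_corrected = t_still + dt = 11.09 + (-0.0275)
t_corrected = 11.0625 s

11.0625 s


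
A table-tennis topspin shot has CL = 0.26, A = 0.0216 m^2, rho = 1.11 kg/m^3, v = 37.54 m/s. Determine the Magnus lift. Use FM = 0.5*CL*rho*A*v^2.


FM = 0.5 * CL * rho * A * v^2
FM = 0.5 * 0.26 * 1.11 * 0.0216 * 37.54^2
v^2 = 1409.2516
FM = 0.5 * 0.26 * 1.11 * 0.0216 * 1409.2516 = 4.3925 N

4.3925 N


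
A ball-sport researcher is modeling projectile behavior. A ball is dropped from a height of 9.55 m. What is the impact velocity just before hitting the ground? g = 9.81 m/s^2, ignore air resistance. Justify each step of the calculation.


v = sqrt(2 * g * h)
v = sqrt(2 * 9.81 * 9.55)
v = sqrt(187.371) = 13.6884 m/s

13.6884 m/s


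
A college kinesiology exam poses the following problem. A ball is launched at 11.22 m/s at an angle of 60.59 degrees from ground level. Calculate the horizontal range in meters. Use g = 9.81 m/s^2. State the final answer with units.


R = v^2 * sin(2*theta) / g
Convert angle to radians: theta = 60.59 deg = 1.0575 rad
sin(2*theta) = sin(2.115) = 0.8555
R = 11.22^2 * 0.8555 / 9.81
R = 125.8884 * 0.8555 / 9.81 = 10.9789 m

10.9789 m


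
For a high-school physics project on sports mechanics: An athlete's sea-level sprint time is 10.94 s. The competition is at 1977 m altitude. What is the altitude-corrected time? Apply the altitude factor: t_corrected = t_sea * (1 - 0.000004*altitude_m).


Correction factor = 1 - 0.000004 * 1977 = 0.992092
t_corrected = t_sea * factor = 10.94 * 0.992092
t_corrected = 10.8535 s

10.8535 s


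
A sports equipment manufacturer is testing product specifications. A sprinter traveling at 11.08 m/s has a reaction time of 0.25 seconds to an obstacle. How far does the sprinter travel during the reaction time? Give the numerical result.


d = v * t
d = 11.08 * 0.25
d = 2.77 m

2.77 m


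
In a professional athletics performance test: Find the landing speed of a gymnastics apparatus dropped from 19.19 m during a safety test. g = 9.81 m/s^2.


v = sqrt(2 * g * h)
v = sqrt(2 * 9.81 * 19.19)
v = sqrt(376.5078) = 19.4038 m/s

19.4038 m/s


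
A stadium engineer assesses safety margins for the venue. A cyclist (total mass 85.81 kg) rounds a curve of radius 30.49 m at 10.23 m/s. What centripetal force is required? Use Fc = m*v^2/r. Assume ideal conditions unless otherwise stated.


Fc = m * v^2 / r
v^2 = 10.23^2 = 104.6529
Fc = 85.81 * 104.6529 / 30.49
Fc = 8980.2653 / 30.49 = 294.5315 N

294.5315 N


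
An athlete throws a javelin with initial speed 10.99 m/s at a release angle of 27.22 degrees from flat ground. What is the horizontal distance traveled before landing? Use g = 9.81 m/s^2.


R = v^2 * sin(2*theta) / g
Convert angle to radians: theta = 27.22 deg = 0.4751 rad
sin(2*theta) = sin(0.9502) = 0.8135
R = 10.99^2 * 0.8135 / 9.81
R = 120.7801 * 0.8135 / 9.81 = 10.0158 m

10.0158 m


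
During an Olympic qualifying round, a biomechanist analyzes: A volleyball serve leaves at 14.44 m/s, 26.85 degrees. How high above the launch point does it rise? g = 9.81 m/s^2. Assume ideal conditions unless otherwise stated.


H = (v*sin(theta))^2 / (2*g)
vy = v*sin(theta) = 14.44 * sin(26.85 deg) = 6.5219 m/s
H = vy^2 / (2*g) = 42.5354 / (2*9.81)
H = 42.5354 / 19.62 = 2.168 m

2.168 m


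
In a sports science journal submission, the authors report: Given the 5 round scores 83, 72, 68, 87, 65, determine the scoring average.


Average = sum / n
Sum = 375
Average = 375 / 5 = 75

75


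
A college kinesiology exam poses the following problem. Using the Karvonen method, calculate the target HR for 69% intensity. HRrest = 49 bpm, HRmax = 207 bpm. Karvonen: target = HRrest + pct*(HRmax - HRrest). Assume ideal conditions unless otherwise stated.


Target = HRrest + pct*(HRmax - HRrest)
Heart rate reserve = HRmax - HRrest = 207 - 49 = 158 bpm
Fraction = 69% = 0.69
Target = 49 + 0.69 * 158
Target = 49 + 109.02 = 158.02 bpm

158.02 bpm


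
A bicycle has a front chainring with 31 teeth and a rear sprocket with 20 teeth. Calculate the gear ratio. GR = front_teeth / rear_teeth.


GR = front_teeth / rear_teeth
GR = 31 / 20
GR = 1.55

1.55


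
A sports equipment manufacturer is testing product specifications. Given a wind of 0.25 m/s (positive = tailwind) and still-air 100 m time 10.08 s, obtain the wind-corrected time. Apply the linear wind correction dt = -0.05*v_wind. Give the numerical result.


dt = -0.05 * v_wind = -0.05 * 0.25 = -0.0125 s
t_corrected = t_still + dt = 10.08 + (-0.0125)
t_corrected = 10.0675 s

10.0675 s


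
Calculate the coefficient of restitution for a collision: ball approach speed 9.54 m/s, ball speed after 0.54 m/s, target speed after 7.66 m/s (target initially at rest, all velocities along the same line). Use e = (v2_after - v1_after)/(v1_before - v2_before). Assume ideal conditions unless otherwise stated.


e = (v2_after - v1_after) / (v1_before - v2_before)
Numerator = 7.66 - 0.54 = 7.12
Denominator = 9.54 - 0 = 9.54
e = 7.12 / 9.54 = 0.7463

0.7463


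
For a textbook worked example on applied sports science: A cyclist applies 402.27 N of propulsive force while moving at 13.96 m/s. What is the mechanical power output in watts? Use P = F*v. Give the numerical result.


P = F * v
P = 402.27 * 13.96
P = 5615.6892 W

5615.6892 W


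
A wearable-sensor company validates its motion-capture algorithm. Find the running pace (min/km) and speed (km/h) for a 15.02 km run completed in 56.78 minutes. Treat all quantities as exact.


Pace = time / distance = 56.78 min / 15.02 km = 3.7803 min/km
Speed = distance / time_in_hours = 15.02 / 0.9463 hr
Speed = 15.8718 km/h

3.7803 min/km, 15.8718 km/h


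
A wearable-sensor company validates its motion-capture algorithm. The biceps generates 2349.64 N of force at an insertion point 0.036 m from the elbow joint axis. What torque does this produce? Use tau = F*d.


tau = F * d
tau = 2349.64 * 0.036
tau = 84.587 N*m

84.587 N*m


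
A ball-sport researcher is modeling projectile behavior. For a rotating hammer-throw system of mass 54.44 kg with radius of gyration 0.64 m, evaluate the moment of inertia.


I = m * k^2
I = 54.44 * 0.64^2
I = 54.44 * 0.4096 = 22.2986 kg*m^2

22.2986 kg*m^2


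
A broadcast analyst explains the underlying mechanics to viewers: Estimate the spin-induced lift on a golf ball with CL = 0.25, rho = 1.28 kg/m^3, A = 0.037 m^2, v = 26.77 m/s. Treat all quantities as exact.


FM = 0.5 * CL * rho * A * v^2
FM = 0.5 * 0.25 * 1.28 * 0.037 * 26.77^2
v^2 = 716.6329
FM = 0.5 * 0.25 * 1.28 * 0.037 * 716.6329 = 4.2425 N

4.2425 N


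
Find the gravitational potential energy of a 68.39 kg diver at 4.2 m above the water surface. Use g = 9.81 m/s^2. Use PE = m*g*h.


PE = m * g * h
PE = 68.39 * 9.81 * 4.2
PE = 670.9059 * 4.2 = 2817.8048 J

2817.8048 J


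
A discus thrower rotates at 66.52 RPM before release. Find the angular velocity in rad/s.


omega = RPM * 2 * pi / 60
omega = 66.52 * 2 * 3.14159 / 60
omega = 417.9575 / 60 = 6.966 rad/s

6.966 rad/s


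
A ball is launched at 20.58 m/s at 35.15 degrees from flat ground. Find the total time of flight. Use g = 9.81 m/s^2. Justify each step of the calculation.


T = 2*v*sin(theta)/g
sin(theta) = sin(35.15 deg) = 0.5757
T = 2*20.58*0.5757 / 9.81
T = 23.6966 / 9.81 = 2.4156 s

2.4156 s


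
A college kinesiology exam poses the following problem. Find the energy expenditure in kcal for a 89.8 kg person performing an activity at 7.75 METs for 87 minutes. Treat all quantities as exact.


kcal = MET * mass * time_hr
Convert time: 87 min = 1.45 hr
kcal = 7.75 * 89.8 * 1.45
kcal = 1009.1275 kcal

1009.1275 kcal


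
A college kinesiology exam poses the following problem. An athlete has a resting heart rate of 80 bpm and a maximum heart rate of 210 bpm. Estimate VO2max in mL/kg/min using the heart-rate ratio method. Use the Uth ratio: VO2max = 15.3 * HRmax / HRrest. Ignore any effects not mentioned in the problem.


VO2max = 15.3 * HRmax / HRrest
VO2max = 15.3 * 210 / 80
VO2max = 3213 / 80 = 40.1625 mL/kg/min

40.1625 mL/kg/min


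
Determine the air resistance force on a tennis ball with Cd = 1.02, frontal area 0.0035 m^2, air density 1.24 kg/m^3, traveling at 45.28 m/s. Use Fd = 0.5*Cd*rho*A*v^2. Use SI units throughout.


Fd = 0.5 * Cd * rho * A * v^2
Fd = 0.5 * 1.02 * 1.24 * 0.0035 * 45.28^2
v^2 = 2050.2784
Fd = 0.5 * 1.02 * 1.24 * 0.0035 * 2050.2784 = 4.5381 N

4.5381 N


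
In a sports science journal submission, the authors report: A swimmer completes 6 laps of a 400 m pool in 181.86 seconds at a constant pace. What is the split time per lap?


Split time = total_time / n_laps = 181.86 / 6
Split time = 30.31 s per lap

30.31 s


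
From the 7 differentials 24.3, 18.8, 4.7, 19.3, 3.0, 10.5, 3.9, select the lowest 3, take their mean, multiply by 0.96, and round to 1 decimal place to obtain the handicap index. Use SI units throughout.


All differentials: 24.3, 18.8, 4.7, 19.3, 3.0, 10.5, 3.9
Sorted: 3.0, 3.9, 4.7, 10.5, 18.8, 19.3, 24.3
Best 3: 3.0, 3.9, 4.7
Average of best = 11.6 / 3 = 3.8667
Raw index = 3.8667 * 0.96 = 3.712
Handicap index = round(3.712, 1) = 3.7

3.7


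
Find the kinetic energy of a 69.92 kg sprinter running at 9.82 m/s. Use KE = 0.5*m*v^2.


KE = 0.5 * m * v^2
KE = 0.5 * 69.92 * 9.82^2
KE = 0.5 * 69.92 * 96.4324 = 3371.2767 J

3371.2767 J


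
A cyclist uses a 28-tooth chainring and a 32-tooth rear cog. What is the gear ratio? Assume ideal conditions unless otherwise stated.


GR = front_teeth / rear_teeth
GR = 28 / 32
GR = 0.875

0.875


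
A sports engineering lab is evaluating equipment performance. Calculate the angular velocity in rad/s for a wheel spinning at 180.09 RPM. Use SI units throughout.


omega = RPM * 2 * pi / 60
omega = 180.09 * 2 * 3.14159 / 60
omega = 1131.5388 / 60 = 18.859 rad/s

18.859 rad/s


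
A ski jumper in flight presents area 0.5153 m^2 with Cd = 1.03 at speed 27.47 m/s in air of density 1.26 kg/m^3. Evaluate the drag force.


Fd = 0.5 * Cd * rho * A * v^2
Fd = 0.5 * 1.03 * 1.26 * 0.5153 * 27.47^2
v^2 = 754.6009
Fd = 0.5 * 1.03 * 1.26 * 0.5153 * 754.6009 = 252.3221 N

252.3221 N


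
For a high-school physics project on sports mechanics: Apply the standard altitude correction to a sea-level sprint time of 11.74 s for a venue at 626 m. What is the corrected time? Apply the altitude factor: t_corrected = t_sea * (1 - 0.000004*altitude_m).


Correction factor = 1 - 0.000004 * 626 = 0.997496
t_corrected = t_sea * factor = 11.74 * 0.997496
t_corrected = 11.7106 s

11.7106 s


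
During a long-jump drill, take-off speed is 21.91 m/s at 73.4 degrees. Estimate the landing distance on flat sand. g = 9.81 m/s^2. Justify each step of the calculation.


R = v^2 * sin(2*theta) / g
Convert angle to radians: theta = 73.4 deg = 1.2811 rad
sin(2*theta) = sin(2.5621) = 0.5476
R = 21.91^2 * 0.5476 / 9.81
R = 480.0481 * 0.5476 / 9.81 = 26.7948 m

26.7948 m


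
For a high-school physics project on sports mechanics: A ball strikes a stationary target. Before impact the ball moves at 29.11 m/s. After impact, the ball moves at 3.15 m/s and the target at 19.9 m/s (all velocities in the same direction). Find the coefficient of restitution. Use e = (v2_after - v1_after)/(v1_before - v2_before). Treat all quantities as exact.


e = (v2_after - v1_after) / (v1_before - v2_before)
Numerator = 19.9 - 3.15 = 16.75
Denominator = 29.11 - 0 = 29.11
e = 16.75 / 29.11 = 0.5754

0.5754


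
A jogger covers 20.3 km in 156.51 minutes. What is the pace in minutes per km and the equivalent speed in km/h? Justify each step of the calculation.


Pace = time / distance = 156.51 min / 20.3 km = 7.7099 min/km
Speed = distance / time_in_hours = 20.3 / 2.6085 hr
Speed = 7.7823 km/h

7.7099 min/km, 7.7823 km/h


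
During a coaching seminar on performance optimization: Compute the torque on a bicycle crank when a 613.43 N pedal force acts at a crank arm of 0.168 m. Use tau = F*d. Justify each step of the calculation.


tau = F * d
tau = 613.43 * 0.168
tau = 103.0562 N*m

103.0562 N*m


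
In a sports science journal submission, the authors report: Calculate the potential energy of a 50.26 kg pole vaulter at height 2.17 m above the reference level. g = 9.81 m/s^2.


PE = m * g * h
PE = 50.26 * 9.81 * 2.17
PE = 493.0506 * 2.17 = 1069.9198 J

1069.9198 J


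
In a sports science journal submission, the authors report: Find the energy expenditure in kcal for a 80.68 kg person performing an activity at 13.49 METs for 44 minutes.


kcal = MET * mass * time_hr
Convert time: 44 min = 0.7333 hr
kcal = 13.49 * 80.68 * 0.7333
kcal = 798.1403 kcal

798.1403 kcal


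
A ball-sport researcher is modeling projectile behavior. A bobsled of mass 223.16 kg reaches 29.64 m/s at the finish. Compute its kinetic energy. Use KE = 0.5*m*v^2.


KE = 0.5 * m * v^2
KE = 0.5 * 223.16 * 29.64^2
KE = 0.5 * 223.16 * 878.5296 = 98026.3328 J

98026.3328 J


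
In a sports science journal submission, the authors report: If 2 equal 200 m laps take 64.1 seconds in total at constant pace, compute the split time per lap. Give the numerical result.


Split time = total_time / n_laps = 64.1 / 2
Split time = 32.05 s per lap

32.05 s


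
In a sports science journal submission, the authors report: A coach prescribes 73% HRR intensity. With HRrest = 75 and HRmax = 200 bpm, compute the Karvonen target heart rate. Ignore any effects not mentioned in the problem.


Target = HRrest + pct*(HRmax - HRrest)
Heart rate reserve = HRmax - HRrest = 200 - 75 = 125 bpm
Fraction = 73% = 0.73
Target = 75 + 0.73 * 125
Target = 75 + 91.25 = 166.25 bpm

166.25 bpm


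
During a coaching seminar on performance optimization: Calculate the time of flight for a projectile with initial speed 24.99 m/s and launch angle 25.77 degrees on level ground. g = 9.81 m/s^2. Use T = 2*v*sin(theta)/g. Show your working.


T = 2*v*sin(theta)/g
sin(theta) = sin(25.77 deg) = 0.4348
T = 2*24.99*0.4348 / 9.81
T = 21.7293 / 9.81 = 2.215 s

2.215 s


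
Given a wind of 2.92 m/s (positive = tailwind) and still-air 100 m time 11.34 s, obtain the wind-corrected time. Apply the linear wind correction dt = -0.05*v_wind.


dt = -0.05 * v_wind = -0.05 * 2.92 = -0.146 s
t_corrected = t_still + dt = 11.34 + (-0.146)
t_corrected = 11.194 s

11.194 s


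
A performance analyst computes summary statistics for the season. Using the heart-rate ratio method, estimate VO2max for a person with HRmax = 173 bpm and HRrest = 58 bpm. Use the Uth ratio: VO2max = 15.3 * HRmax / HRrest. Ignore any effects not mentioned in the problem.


VO2max = 15.3 * HRmax / HRrest
VO2max = 15.3 * 173 / 58
VO2max = 2646.9 / 58 = 45.6362 mL/kg/min

45.6362 mL/kg/min


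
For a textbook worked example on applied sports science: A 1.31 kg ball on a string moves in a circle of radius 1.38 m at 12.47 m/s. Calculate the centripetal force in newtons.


Fc = m * v^2 / r
v^2 = 12.47^2 = 155.5009
Fc = 1.31 * 155.5009 / 1.38
Fc = 203.7062 / 1.38 = 147.6132 N

147.6132 N


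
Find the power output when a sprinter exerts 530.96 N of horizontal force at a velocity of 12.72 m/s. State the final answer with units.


P = F * v
P = 530.96 * 12.72
P = 6753.8112 W

6753.8112 W


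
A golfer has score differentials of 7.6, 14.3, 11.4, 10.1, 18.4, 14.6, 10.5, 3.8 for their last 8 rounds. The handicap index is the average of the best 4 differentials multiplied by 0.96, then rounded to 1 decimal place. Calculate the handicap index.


All differentials: 7.6, 14.3, 11.4, 10.1, 18.4, 14.6, 10.5, 3.8
Sorted: 3.8, 7.6, 10.1, 10.5, 11.4, 14.3, 14.6, 18.4
Best 4: 3.8, 7.6, 10.1, 10.5
Average of best = 32 / 4 = 8
Raw index = 8 * 0.96 = 7.68
Handicap index = round(7.68, 1) = 7.7

7.7


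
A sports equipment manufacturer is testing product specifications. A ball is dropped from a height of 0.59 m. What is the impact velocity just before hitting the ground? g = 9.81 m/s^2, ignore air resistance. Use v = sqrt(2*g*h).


v = sqrt(2 * g * h)
v = sqrt(2 * 9.81 * 0.59)
v = sqrt(11.5758) = 3.4023 m/s

3.4023 m/s


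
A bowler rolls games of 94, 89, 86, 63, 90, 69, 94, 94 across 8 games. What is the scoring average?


Average = sum / n
Sum = 679
Average = 679 / 8 = 84.875

84.875


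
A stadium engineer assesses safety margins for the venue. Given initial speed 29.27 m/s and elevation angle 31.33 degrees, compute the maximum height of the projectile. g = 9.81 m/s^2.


H = (v*sin(theta))^2 / (2*g)
vy = v*sin(theta) = 29.27 * sin(31.33 deg) = 15.2194 m/s
H = vy^2 / (2*g) = 231.6307 / (2*9.81)
H = 231.6307 / 19.62 = 11.8058 m

11.8058 m


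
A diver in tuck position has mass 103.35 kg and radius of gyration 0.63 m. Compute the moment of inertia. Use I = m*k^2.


I = m * k^2
I = 103.35 * 0.63^2
I = 103.35 * 0.3969 = 41.0196 kg*m^2

41.0196 kg*m^2


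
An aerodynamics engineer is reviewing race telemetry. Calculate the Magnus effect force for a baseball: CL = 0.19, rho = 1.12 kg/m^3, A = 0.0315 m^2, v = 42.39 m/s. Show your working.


FM = 0.5 * CL * rho * A * v^2
FM = 0.5 * 0.19 * 1.12 * 0.0315 * 42.39^2
v^2 = 1796.9121
FM = 0.5 * 0.19 * 1.12 * 0.0315 * 1796.9121 = 6.0225 N

6.0225 N


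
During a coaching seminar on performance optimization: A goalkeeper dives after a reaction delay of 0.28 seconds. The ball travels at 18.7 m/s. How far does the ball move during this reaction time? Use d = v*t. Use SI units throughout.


d = v * t
d = 18.7 * 0.28
d = 5.236 m

5.236 m


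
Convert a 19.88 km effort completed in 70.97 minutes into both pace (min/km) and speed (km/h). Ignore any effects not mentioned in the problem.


Pace = time / distance = 70.97 min / 19.88 km = 3.5699 min/km
Speed = distance / time_in_hours = 19.88 / 1.1828 hr
Speed = 16.8071 km/h

3.5699 min/km, 16.8071 km/h


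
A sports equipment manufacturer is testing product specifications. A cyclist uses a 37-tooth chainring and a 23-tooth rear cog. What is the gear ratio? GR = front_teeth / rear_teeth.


GR = front_teeth / rear_teeth
GR = 37 / 23
GR = 1.6087

1.6087


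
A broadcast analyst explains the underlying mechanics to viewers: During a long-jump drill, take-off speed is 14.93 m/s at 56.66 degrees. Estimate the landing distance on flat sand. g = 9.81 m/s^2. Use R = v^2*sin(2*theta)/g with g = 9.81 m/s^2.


R = v^2 * sin(2*theta) / g
Convert angle to radians: theta = 56.66 deg = 0.9889 rad
sin(2*theta) = sin(1.9778) = 0.9183
R = 14.93^2 * 0.9183 / 9.81
R = 222.9049 * 0.9183 / 9.81 = 20.866 m

20.866 m


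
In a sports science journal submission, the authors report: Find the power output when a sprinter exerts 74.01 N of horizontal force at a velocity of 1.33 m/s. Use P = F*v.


P = F * v
P = 74.01 * 1.33
P = 98.4333 W

98.4333 W


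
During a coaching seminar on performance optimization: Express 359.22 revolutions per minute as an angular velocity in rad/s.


omega = RPM * 2 * pi / 60
omega = 359.22 * 2 * 3.14159 / 60
omega = 2257.0458 / 60 = 37.6174 rad/s

37.6174 rad/s


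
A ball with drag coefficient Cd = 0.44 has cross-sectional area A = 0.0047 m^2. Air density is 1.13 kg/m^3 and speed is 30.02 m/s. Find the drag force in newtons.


Fd = 0.5 * Cd * rho * A * v^2
Fd = 0.5 * 0.44 * 1.13 * 0.0047 * 30.02^2
v^2 = 901.2004
Fd = 0.5 * 0.44 * 1.13 * 0.0047 * 901.2004 = 1.053 N

1.053 N


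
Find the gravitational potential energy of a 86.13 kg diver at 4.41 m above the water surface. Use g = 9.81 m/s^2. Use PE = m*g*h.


PE = m * g * h
PE = 86.13 * 9.81 * 4.41
PE = 844.9353 * 4.41 = 3726.1647 J

3726.1647 J


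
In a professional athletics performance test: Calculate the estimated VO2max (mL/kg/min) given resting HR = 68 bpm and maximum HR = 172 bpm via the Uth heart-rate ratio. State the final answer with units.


VO2max = 15.3 * HRmax / HRrest
VO2max = 15.3 * 172 / 68
VO2max = 2631.6 / 68 = 38.7 mL/kg/min

38.7 mL/kg/min


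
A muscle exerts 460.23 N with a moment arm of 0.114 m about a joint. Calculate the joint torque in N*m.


tau = F * d
tau = 460.23 * 0.114
tau = 52.4662 N*m

52.4662 N*m


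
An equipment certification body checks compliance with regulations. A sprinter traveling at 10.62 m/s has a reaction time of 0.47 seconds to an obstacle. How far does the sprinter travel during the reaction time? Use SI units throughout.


d = v * t
d = 10.62 * 0.47
d = 4.9914 m

4.9914 m


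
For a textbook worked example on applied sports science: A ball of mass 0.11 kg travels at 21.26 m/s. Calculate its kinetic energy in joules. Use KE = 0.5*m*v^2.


KE = 0.5 * m * v^2
KE = 0.5 * 0.11 * 21.26^2
KE = 0.5 * 0.11 * 451.9876 = 24.8593 J

24.8593 J


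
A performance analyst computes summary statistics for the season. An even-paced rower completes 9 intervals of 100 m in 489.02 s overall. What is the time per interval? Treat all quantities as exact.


Split time = total_time / n_laps = 489.02 / 9
Split time = 54.3356 s per lap

54.3356 s


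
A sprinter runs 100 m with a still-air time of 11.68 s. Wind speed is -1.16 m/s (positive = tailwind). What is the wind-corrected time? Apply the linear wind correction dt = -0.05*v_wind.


dt = -0.05 * v_wind = -0.05 * -1.16 = 0.058 s
t_corrected = t_still + dt = 11.68 + (0.058)
t_corrected = 11.738 s

11.738 s


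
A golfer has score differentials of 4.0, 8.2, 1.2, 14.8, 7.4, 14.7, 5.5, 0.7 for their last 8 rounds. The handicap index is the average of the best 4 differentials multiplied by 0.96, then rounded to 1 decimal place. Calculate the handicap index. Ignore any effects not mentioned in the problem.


All differentials: 4.0, 8.2, 1.2, 14.8, 7.4, 14.7, 5.5, 0.7
Sorted: 0.7, 1.2, 4.0, 5.5, 7.4, 8.2, 14.7, 14.8
Best 4: 0.7, 1.2, 4.0, 5.5
Average of best = 11.4 / 4 = 2.85
Raw index = 2.85 * 0.96 = 2.736
Handicap index = round(2.736, 1) = 2.7

2.7


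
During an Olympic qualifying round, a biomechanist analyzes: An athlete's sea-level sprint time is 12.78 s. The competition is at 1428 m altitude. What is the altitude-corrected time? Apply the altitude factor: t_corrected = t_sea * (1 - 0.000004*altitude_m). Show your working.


Correction factor = 1 - 0.000004 * 1428 = 0.994288
t_corrected = t_sea * factor = 12.78 * 0.994288
t_corrected = 12.707 s

12.707 s


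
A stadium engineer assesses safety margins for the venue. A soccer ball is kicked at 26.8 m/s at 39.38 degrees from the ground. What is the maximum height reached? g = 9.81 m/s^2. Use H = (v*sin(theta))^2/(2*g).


H = (v*sin(theta))^2 / (2*g)
vy = v*sin(theta) = 26.8 * sin(39.38 deg) = 17.0035 m/s
H = vy^2 / (2*g) = 289.1206 / (2*9.81)
H = 289.1206 / 19.62 = 14.736 m

14.736 m


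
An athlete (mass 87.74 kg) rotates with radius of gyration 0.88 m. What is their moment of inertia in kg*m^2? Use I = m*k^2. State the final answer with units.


I = m * k^2
I = 87.74 * 0.88^2
I = 87.74 * 0.7744 = 67.9459 kg*m^2

67.9459 kg*m^2


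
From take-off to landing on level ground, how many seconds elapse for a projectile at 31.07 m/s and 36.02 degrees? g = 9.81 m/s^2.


T = 2*v*sin(theta)/g
sin(theta) = sin(36.02 deg) = 0.5881
T = 2*31.07*0.5881 / 9.81
T = 36.5425 / 9.81 = 3.725 s

3.725 s


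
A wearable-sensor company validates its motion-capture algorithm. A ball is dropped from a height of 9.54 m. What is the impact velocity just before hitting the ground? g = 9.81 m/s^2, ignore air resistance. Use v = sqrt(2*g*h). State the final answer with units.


v = sqrt(2 * g * h)
v = sqrt(2 * 9.81 * 9.54)
v = sqrt(187.1748) = 13.6812 m/s

13.6812 m/s


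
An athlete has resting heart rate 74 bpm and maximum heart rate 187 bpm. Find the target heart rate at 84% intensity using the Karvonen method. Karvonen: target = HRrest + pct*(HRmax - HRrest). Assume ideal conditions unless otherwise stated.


Target = HRrest + pct*(HRmax - HRrest)
Heart rate reserve = HRmax - HRrest = 187 - 74 = 113 bpm
Fraction = 84% = 0.84
Target = 74 + 0.84 * 113
Target = 74 + 94.92 = 168.92 bpm

168.92 bpm


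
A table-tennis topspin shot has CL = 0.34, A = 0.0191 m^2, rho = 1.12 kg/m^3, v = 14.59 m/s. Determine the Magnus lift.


FM = 0.5 * CL * rho * A * v^2
FM = 0.5 * 0.34 * 1.12 * 0.0191 * 14.59^2
v^2 = 212.8681
FM = 0.5 * 0.34 * 1.12 * 0.0191 * 212.8681 = 0.7741 N

0.7741 N


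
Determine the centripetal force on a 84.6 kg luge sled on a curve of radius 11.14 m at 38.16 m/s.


Fc = m * v^2 / r
v^2 = 38.16^2 = 1456.1856
Fc = 84.6 * 1456.1856 / 11.14
Fc = 123193.3018 / 11.14 = 11058.6447 N

11058.6447 N


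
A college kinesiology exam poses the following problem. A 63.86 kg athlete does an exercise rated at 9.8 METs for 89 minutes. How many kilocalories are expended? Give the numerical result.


kcal = MET * mass * time_hr
Convert time: 89 min = 1.4833 hr
kcal = 9.8 * 63.86 * 1.4833
kcal = 928.3115 kcal

928.3115 kcal


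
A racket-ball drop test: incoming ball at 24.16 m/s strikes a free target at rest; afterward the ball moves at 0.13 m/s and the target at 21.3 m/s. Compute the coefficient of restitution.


e = (v2_after - v1_after) / (v1_before - v2_before)
Numerator = 21.3 - 0.13 = 21.17
Denominator = 24.16 - 0 = 24.16
e = 21.17 / 24.16 = 0.8762

0.8762


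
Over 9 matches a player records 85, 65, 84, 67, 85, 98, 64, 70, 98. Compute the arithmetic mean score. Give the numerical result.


Average = sum / n
Sum = 716
Average = 716 / 9 = 79.5556

79.5556


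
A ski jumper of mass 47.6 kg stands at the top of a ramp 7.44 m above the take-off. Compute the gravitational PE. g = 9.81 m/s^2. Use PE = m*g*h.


PE = m * g * h
PE = 47.6 * 9.81 * 7.44
PE = 466.956 * 7.44 = 3474.1526 J

3474.1526 J


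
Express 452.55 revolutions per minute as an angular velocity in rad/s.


omega = RPM * 2 * pi / 60
omega = 452.55 * 2 * 3.14159 / 60
omega = 2843.4555 / 60 = 47.3909 rad/s

47.3909 rad/s


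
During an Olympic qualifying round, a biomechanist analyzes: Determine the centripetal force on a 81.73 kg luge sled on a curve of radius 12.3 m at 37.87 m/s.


Fc = m * v^2 / r
v^2 = 37.87^2 = 1434.1369
Fc = 81.73 * 1434.1369 / 12.3
Fc = 117212.0088 / 12.3 = 9529.4316 N

9529.4316 N


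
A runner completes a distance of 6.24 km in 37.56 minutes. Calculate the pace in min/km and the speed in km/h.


Pace = time / distance = 37.56 min / 6.24 km = 6.0192 min/km
Speed = distance / time_in_hours = 6.24 / 0.626 hr
Speed = 9.9681 km/h

6.0192 min/km, 9.9681 km/h


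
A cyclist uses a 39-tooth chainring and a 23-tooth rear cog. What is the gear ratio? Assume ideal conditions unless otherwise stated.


GR = front_teeth / rear_teeth
GR = 39 / 23
GR = 1.6957

1.6957


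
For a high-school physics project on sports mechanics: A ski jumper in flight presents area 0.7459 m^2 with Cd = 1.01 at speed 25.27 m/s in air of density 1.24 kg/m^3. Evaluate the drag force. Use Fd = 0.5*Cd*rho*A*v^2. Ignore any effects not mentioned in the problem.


Fd = 0.5 * Cd * rho * A * v^2
Fd = 0.5 * 1.01 * 1.24 * 0.7459 * 25.27^2
v^2 = 638.5729
Fd = 0.5 * 1.01 * 1.24 * 0.7459 * 638.5729 = 298.2663 N

298.2663 N


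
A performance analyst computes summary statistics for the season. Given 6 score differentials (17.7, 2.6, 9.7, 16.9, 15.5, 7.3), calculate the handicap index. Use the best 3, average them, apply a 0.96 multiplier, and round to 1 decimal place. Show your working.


All differentials: 17.7, 2.6, 9.7, 16.9, 15.5, 7.3
Sorted: 2.6, 7.3, 9.7, 15.5, 16.9, 17.7
Best 3: 2.6, 7.3, 9.7
Average of best = 19.6 / 3 = 6.5333
Raw index = 6.5333 * 0.96 = 6.272
Handicap index = round(6.272, 1) = 6.3

6.3
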